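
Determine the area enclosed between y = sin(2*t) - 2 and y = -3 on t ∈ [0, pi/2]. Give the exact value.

On [0, pi/2], (sin(2*t) - 2) - (-3) = sin(2*t) + 1 is ≥ 0 throughout, so the area is a single integral of |sin(2*t) + 1|.
∫[0,pi/2] (sin(2*t) + 1) dt = 1 + pi/2.

1 + pi/2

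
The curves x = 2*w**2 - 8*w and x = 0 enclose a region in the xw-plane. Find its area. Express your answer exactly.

Both boundary curves give x as a function of w, so integrate with respect to w. Setting them equal: 2*w**2 - 8*w = 0, i.e. 2*w*(w - 4) = 0, so they meet at w = 0, 4.
For w in [0, 4], x = 2*w**2 - 8*w is on the left; area = ∫[0,4] (-(2*w**2 - 8*w)) dw = 64/3.

64/3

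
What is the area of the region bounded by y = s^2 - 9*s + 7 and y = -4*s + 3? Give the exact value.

Set the curves equal: s^2 - 9*s + 7 = -4*s + 3, so s^2 - 5*s + 4 = 0, which factors as (s - 4)*(s - 1) = 0. The curves meet at s = 1, 4.
On [1, 4], y = -4*s + 3 is on top; that piece has area ∫[1,4] (-(s^2 - 5*s + 4)) ds = 9/2.

9/2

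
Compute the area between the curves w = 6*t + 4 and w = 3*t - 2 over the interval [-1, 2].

45/2

On [-1, 2], (6*t + 4) - (3*t - 2) = 3*t + 6 is ≥ 0 throughout, so the area is a single integral of |3*t + 6|.
∫[-1,2] (3*t + 6) dt = 45/2.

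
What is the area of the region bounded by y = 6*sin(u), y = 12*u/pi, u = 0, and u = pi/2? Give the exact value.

On [0, pi/2], (6*sin(u)) - (12*u/pi) = -12*u/pi + 6*sin(u) is ≥ 0 throughout, so the area is a single integral of |-12*u/pi + 6*sin(u)|.
∫[0,pi/2] (-12*u/pi + 6*sin(u)) du = 6 - 3*pi/2.

6 - 3*pi/2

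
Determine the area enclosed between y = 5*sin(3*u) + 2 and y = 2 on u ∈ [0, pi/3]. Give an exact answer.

10/3

On [0, pi/3], (5*sin(3*u) + 2) - (2) = 5*sin(3*u) is ≥ 0 throughout, so the area is a single integral of |5*sin(3*u)|.
∫[0,pi/3] (5*sin(3*u)) du = 10/3.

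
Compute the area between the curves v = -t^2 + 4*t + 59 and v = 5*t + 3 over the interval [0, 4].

584/3

On [0, 4], (-t^2 + 4*t + 59) - (5*t + 3) = -t^2 - t + 56 is ≥ 0 throughout, so the area is a single integral of |-t^2 - t + 56|.
∫[0,4] (-t^2 - t + 56) dt = 584/3.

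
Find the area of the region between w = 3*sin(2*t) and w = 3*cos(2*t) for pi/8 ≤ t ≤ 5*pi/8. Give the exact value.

On [pi/8, 5*pi/8], (3*sin(2*t)) - (3*cos(2*t)) = 3*sin(2*t) - 3*cos(2*t) is ≥ 0 throughout, so the area is a single integral of |3*sin(2*t) - 3*cos(2*t)|.
∫[pi/8,5*pi/8] (3*sin(2*t) - 3*cos(2*t)) dt = 3*sqrt(2).

3*sqrt(2)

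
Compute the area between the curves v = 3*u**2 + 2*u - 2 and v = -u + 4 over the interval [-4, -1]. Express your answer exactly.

59/2

The difference (3*u**2 + 2*u - 2) - (-u + 4) = 3*u**2 + 3*u - 6 changes sign at u = -2 inside [-4, -1], so split the integral there.
∫[-4,-2] (3*u**2 + 3*u - 6) du = 26.
∫[-2,-1] (3*u**2 + 3*u - 6) du = -7/2; the area of that piece is 7/2.
Total area = 26 + 7/2 = 59/2.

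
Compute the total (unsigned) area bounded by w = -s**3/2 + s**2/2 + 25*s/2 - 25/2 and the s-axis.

The curve meets the s-axis where -s**3/2 + s**2/2 + 25*s/2 - 25/2 = 0, i.e. -(s - 5)*(s - 1)*(s + 5)/2 = 0, at s = -5, 1, 5.
On [-5, 1] the curve lies below the axis; ∫[-5,1] (-s**3/2 + s**2/2 + 25*s/2 - 25/2) ds = -126, giving area 126.
On [1, 5] the curve lies above the axis; ∫[1,5] (-s**3/2 + s**2/2 + 25*s/2 - 25/2) ds = 128/3, giving area 128/3.
Total area = 126 + 128/3 = 506/3.

506/3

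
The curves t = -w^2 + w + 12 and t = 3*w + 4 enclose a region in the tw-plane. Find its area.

Both boundary curves give t as a function of w, so integrate with respect to w. Setting them equal: -w^2 - 2*w + 8 = 0, i.e. -(w - 2)*(w + 4) = 0, so they meet at w = -4, 2.
For w in [-4, 2], t = -w^2 + w + 12 is on the right; area = ∫[-4,2] (-w^2 - 2*w + 8) dw = 36.

36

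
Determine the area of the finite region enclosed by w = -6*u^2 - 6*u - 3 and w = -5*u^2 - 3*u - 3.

9/2

Set the curves equal: -6*u^2 - 6*u - 3 = -5*u^2 - 3*u - 3, so -u^2 - 3*u = 0, which factors as -u*(u + 3) = 0. The curves meet at u = -3, 0.
On [-3, 0], w = -6*u^2 - 6*u - 3 is on top; that piece has area ∫[-3,0] (-u^2 - 3*u) du = 9/2.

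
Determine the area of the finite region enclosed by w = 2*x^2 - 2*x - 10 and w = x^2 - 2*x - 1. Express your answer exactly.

36

Set the curves equal: 2*x^2 - 2*x - 10 = x^2 - 2*x - 1, so x^2 - 9 = 0, which factors as (x - 3)*(x + 3) = 0. The curves meet at x = -3, 3.
On [-3, 3], w = x^2 - 2*x - 1 is on top; that piece has area ∫[-3,3] (-(x^2 - 9)) dx = 36.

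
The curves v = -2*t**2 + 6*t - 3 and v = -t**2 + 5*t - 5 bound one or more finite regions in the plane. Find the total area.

9/2

Set the curves equal: -2*t**2 + 6*t - 3 = -t**2 + 5*t - 5, so -t**2 + t + 2 = 0, which factors as -(t - 2)*(t + 1) = 0. The curves meet at t = -1, 2.
On [-1, 2], v = -2*t**2 + 6*t - 3 is on top; that piece has area ∫[-1,2] (-t**2 + t + 2) dt = 9/2.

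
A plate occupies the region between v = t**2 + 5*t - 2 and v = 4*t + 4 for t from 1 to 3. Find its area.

5

The difference (t**2 + 5*t - 2) - (4*t + 4) = t**2 + t - 6 changes sign at t = 2 inside [1, 3], so split the integral there.
∫[1,2] (t**2 + t - 6) dt = -13/6; the area of that piece is 13/6.
∫[2,3] (t**2 + t - 6) dt = 17/6.
Total area = 13/6 + 17/6 = 5.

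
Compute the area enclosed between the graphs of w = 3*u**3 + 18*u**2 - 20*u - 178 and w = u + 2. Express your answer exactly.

Set the curves equal: 3*u**3 + 18*u**2 - 20*u - 178 = u + 2, so 3*u**3 + 18*u**2 - 21*u - 180 = 0, which factors as 3*(u - 3)*(u + 4)*(u + 5) = 0. The curves meet at u = -5, -4, 3.
On [-5, -4], w = 3*u**3 + 18*u**2 - 20*u - 178 is on top; that piece has area ∫[-5,-4] (3*u**3 + 18*u**2 - 21*u - 180) du = 15/4.
On [-4, 3], w = u + 2 is on top; that piece has area ∫[-4,3] (-(3*u**3 + 18*u**2 - 21*u - 180)) du = 3087/4.
Total enclosed area = 15/4 + 3087/4 = 1551/2.

1551/2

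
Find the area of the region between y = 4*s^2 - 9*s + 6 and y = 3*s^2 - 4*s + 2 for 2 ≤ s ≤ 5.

The difference (4*s^2 - 9*s + 6) - (3*s^2 - 4*s + 2) = s^2 - 5*s + 4 changes sign at s = 4 inside [2, 5], so split the integral there.
∫[2,4] (s^2 - 5*s + 4) ds = -10/3; the area of that piece is 10/3.
∫[4,5] (s^2 - 5*s + 4) ds = 11/6.
Total area = 10/3 + 11/6 = 31/6.

31/6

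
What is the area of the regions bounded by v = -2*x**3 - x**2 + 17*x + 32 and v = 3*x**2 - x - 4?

Set the curves equal: -2*x**3 - x**2 + 17*x + 32 = 3*x**2 - x - 4, so -2*x**3 - 4*x**2 + 18*x + 36 = 0, which factors as -2*(x - 3)*(x + 2)*(x + 3) = 0. The curves meet at x = -3, -2, 3.
On [-3, -2], v = 3*x**2 - x - 4 is on top; that piece has area ∫[-3,-2] (-(-2*x**3 - 4*x**2 + 18*x + 36)) dx = 11/6.
On [-2, 3], v = -2*x**3 - x**2 + 17*x + 32 is on top; that piece has area ∫[-2,3] (-2*x**3 - 4*x**2 + 18*x + 36) dx = 875/6.
Total enclosed area = 11/6 + 875/6 = 443/3.

443/3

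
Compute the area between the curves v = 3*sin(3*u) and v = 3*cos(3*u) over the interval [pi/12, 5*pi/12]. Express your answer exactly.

2*sqrt(2)

On [pi/12, 5*pi/12], (3*sin(3*u)) - (3*cos(3*u)) = 3*sin(3*u) - 3*cos(3*u) is ≥ 0 throughout, so the area is a single integral of |3*sin(3*u) - 3*cos(3*u)|.
∫[pi/12,5*pi/12] (3*sin(3*u) - 3*cos(3*u)) du = 2*sqrt(2).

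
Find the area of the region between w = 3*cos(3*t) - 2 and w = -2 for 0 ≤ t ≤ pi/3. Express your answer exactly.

The difference (3*cos(3*t) - 2) - (-2) = 3*cos(3*t) changes sign at t = pi/6 inside [0, pi/3], so split the integral there.
∫[0,pi/6] (3*cos(3*t)) dt = 1.
∫[pi/6,pi/3] (3*cos(3*t)) dt = -1; the area of that piece is 1.
Total area = 1 + 1 = 2.

2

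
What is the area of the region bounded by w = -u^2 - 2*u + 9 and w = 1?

36

Set the curves equal: -u^2 - 2*u + 9 = 1, so -u^2 - 2*u + 8 = 0, which factors as -(u - 2)*(u + 4) = 0. The curves meet at u = -4, 2.
On [-4, 2], w = -u^2 - 2*u + 9 is on top; that piece has area ∫[-4,2] (-u^2 - 2*u + 8) du = 36.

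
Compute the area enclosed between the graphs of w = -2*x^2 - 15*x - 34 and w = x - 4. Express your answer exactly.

Set the curves equal: -2*x^2 - 15*x - 34 = x - 4, so -2*x^2 - 16*x - 30 = 0, which factors as -2*(x + 3)*(x + 5) = 0. The curves meet at x = -5, -3.
On [-5, -3], w = -2*x^2 - 15*x - 34 is on top; that piece has area ∫[-5,-3] (-2*x^2 - 16*x - 30) dx = 8/3.

8/3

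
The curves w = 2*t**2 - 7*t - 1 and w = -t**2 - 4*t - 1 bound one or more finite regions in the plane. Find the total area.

1/2

Set the curves equal: 2*t**2 - 7*t - 1 = -t**2 - 4*t - 1, so 3*t**2 - 3*t = 0, which factors as 3*t*(t - 1) = 0. The curves meet at t = 0, 1.
On [0, 1], w = -t**2 - 4*t - 1 is on top; that piece has area ∫[0,1] (-(3*t**2 - 3*t)) dt = 1/2.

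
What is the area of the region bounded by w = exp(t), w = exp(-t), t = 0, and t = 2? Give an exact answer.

On [0, 2], (exp(t)) - (exp(-t)) = exp(t) - exp(-t) is ≥ 0 throughout, so the area is a single integral of |exp(t) - exp(-t)|.
∫[0,2] (exp(t) - exp(-t)) dt = -2 + exp(-2) + exp(2).

-2 + exp(-2) + exp(2)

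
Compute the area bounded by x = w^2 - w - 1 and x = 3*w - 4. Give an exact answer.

4/3

Both boundary curves give x as a function of w, so integrate with respect to w. Setting them equal: w^2 - 4*w + 3 = 0, i.e. (w - 3)*(w - 1) = 0, so they meet at w = 1, 3.
For w in [1, 3], x = w^2 - w - 1 is on the left; area = ∫[1,3] (-(w^2 - 4*w + 3)) dw = 4/3.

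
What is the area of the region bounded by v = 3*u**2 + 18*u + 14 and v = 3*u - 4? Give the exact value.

Set the curves equal: 3*u**2 + 18*u + 14 = 3*u - 4, so 3*u**2 + 15*u + 18 = 0, which factors as 3*(u + 2)*(u + 3) = 0. The curves meet at u = -3, -2.
On [-3, -2], v = 3*u - 4 is on top; that piece has area ∫[-3,-2] (-(3*u**2 + 15*u + 18)) du = 1/2.

1/2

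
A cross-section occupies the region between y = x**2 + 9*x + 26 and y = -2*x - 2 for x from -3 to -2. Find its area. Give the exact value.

41/6

On [-3, -2], (x**2 + 9*x + 26) - (-2*x - 2) = x**2 + 11*x + 28 is ≥ 0 throughout, so the area is a single integral of |x**2 + 11*x + 28|.
∫[-3,-2] (x**2 + 11*x + 28) dx = 41/6.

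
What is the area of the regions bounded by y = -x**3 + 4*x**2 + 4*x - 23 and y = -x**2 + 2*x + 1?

Set the curves equal: -x**3 + 4*x**2 + 4*x - 23 = -x**2 + 2*x + 1, so -x**3 + 5*x**2 + 2*x - 24 = 0, which factors as -(x - 4)*(x - 3)*(x + 2) = 0. The curves meet at x = -2, 3, 4.
On [-2, 3], y = -x**2 + 2*x + 1 is on top; that piece has area ∫[-2,3] (-(-x**3 + 5*x**2 + 2*x - 24)) dx = 875/12.
On [3, 4], y = -x**3 + 4*x**2 + 4*x - 23 is on top; that piece has area ∫[3,4] (-x**3 + 5*x**2 + 2*x - 24) dx = 11/12.
Total enclosed area = 875/12 + 11/12 = 443/6.

443/6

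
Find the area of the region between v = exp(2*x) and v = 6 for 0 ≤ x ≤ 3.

-47/2 + 6*log(6) + exp(6)/2

The difference (exp(2*x)) - (6) = exp(2*x) - 6 changes sign at x = log(6)/2 inside [0, 3], so split the integral there.
∫[0,log(6)/2] (exp(2*x) - 6) dx = 5/2 - log(216); the area of that piece is -5/2 + log(216).
∫[log(6)/2,3] (exp(2*x) - 6) dx = -21 + 3*log(6) + exp(6)/2.
Total area = (-5/2 + log(216)) + (-21 + 3*log(6) + exp(6)/2) = -47/2 + 6*log(6) + exp(6)/2.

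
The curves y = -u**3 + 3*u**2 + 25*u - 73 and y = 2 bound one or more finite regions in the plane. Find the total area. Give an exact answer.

524

Set the curves equal: -u**3 + 3*u**2 + 25*u - 73 = 2, so -u**3 + 3*u**2 + 25*u - 75 = 0, which factors as -(u - 5)*(u - 3)*(u + 5) = 0. The curves meet at u = -5, 3, 5.
On [-5, 3], y = 2 is on top; that piece has area ∫[-5,3] (-(-u**3 + 3*u**2 + 25*u - 75)) du = 512.
On [3, 5], y = -u**3 + 3*u**2 + 25*u - 73 is on top; that piece has area ∫[3,5] (-u**3 + 3*u**2 + 25*u - 75) du = 12.
Total enclosed area = 512 + 12 = 524.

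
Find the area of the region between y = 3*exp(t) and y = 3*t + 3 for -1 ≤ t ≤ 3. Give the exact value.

On [-1, 3], (3*exp(t)) - (3*t + 3) = -3*t + 3*exp(t) - 3 is ≥ 0 throughout, so the area is a single integral of |-3*t + 3*exp(t) - 3|.
∫[-1,3] (-3*t + 3*exp(t) - 3) dt = -24 - 3*exp(-1) + 3*exp(3).

-24 - 3*exp(-1) + 3*exp(3)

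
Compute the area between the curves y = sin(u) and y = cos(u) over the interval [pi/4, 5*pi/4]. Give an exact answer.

On [pi/4, 5*pi/4], (sin(u)) - (cos(u)) = sin(u) - cos(u) is ≥ 0 throughout, so the area is a single integral of |sin(u) - cos(u)|.
∫[pi/4,5*pi/4] (sin(u) - cos(u)) du = 2*sqrt(2).

2*sqrt(2)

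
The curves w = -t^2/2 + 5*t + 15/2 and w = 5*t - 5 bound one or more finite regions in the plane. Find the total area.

250/3

Set the curves equal: -t^2/2 + 5*t + 15/2 = 5*t - 5, so -t^2/2 + 25/2 = 0, which factors as -(t - 5)*(t + 5)/2 = 0. The curves meet at t = -5, 5.
On [-5, 5], w = -t^2/2 + 5*t + 15/2 is on top; that piece has area ∫[-5,5] (-t^2/2 + 25/2) dt = 250/3.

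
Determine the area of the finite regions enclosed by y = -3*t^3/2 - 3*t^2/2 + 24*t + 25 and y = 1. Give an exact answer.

863/4

Set the curves equal: -3*t^3/2 - 3*t^2/2 + 24*t + 25 = 1, so -3*t^3/2 - 3*t^2/2 + 24*t + 24 = 0, which factors as -3*(t - 4)*(t + 1)*(t + 4)/2 = 0. The curves meet at t = -4, -1, 4.
On [-4, -1], y = 1 is on top; that piece has area ∫[-4,-1] (-(-3*t^3/2 - 3*t^2/2 + 24*t + 24)) dt = 351/8.
On [-1, 4], y = -3*t^3/2 - 3*t^2/2 + 24*t + 25 is on top; that piece has area ∫[-1,4] (-3*t^3/2 - 3*t^2/2 + 24*t + 24) dt = 1375/8.
Total enclosed area = 351/8 + 1375/8 = 863/4.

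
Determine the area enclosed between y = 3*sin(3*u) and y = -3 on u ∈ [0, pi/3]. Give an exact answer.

2 + pi

On [0, pi/3], (3*sin(3*u)) - (-3) = 3*sin(3*u) + 3 is ≥ 0 throughout, so the area is a single integral of |3*sin(3*u) + 3|.
∫[0,pi/3] (3*sin(3*u) + 3) du = 2 + pi.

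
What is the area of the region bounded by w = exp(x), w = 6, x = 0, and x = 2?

-23 + exp(2) + 12*log(6)

The difference (exp(x)) - (6) = exp(x) - 6 changes sign at x = log(6) inside [0, 2], so split the integral there.
∫[0,log(6)] (exp(x) - 6) dx = 5 - log(46656); the area of that piece is -5 + log(46656).
∫[log(6),2] (exp(x) - 6) dx = -18 + exp(2) + 6*log(6).
Total area = (-5 + log(46656)) + (-18 + exp(2) + 6*log(6)) = -23 + exp(2) + 12*log(6).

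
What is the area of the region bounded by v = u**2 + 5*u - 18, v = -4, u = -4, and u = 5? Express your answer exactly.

The difference (u**2 + 5*u - 18) - (-4) = u**2 + 5*u - 14 changes sign at u = 2 inside [-4, 5], so split the integral there.
∫[-4,2] (u**2 + 5*u - 14) du = -90; the area of that piece is 90.
∫[2,5] (u**2 + 5*u - 14) du = 99/2.
Total area = 90 + 99/2 = 279/2.

279/2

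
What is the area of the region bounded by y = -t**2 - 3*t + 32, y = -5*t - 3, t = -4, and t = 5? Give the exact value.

261

On [-4, 5], (-t**2 - 3*t + 32) - (-5*t - 3) = -t**2 + 2*t + 35 is ≥ 0 throughout, so the area is a single integral of |-t**2 + 2*t + 35|.
∫[-4,5] (-t**2 + 2*t + 35) dt = 261.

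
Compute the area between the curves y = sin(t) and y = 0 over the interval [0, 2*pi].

4

The difference (sin(t)) - (0) = sin(t) changes sign at t = pi inside [0, 2*pi], so split the integral there.
∫[0,pi] (sin(t)) dt = 2.
∫[pi,2*pi] (sin(t)) dt = -2; the area of that piece is 2.
Total area = 2 + 2 = 4.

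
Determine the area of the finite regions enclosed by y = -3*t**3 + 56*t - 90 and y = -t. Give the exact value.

1551/2

Set the curves equal: -3*t**3 + 56*t - 90 = -t, so -3*t**3 + 57*t - 90 = 0, which factors as -3*(t - 3)*(t - 2)*(t + 5) = 0. The curves meet at t = -5, 2, 3.
On [-5, 2], y = -t is on top; that piece has area ∫[-5,2] (-(-3*t**3 + 57*t - 90)) dt = 3087/4.
On [2, 3], y = -3*t**3 + 56*t - 90 is on top; that piece has area ∫[2,3] (-3*t**3 + 57*t - 90) dt = 15/4.
Total enclosed area = 3087/4 + 15/4 = 1551/2.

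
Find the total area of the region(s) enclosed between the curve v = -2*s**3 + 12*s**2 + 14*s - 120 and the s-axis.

517

The curve meets the s-axis where -2*s**3 + 12*s**2 + 14*s - 120 = 0, i.e. -2*(s - 5)*(s - 4)*(s + 3) = 0, at s = -3, 4, 5.
On [-3, 4] the curve lies below the axis; ∫[-3,4] (-2*s**3 + 12*s**2 + 14*s - 120) ds = -1029/2, giving area 1029/2.
On [4, 5] the curve lies above the axis; ∫[4,5] (-2*s**3 + 12*s**2 + 14*s - 120) ds = 5/2, giving area 5/2.
Total area = 1029/2 + 5/2 = 517.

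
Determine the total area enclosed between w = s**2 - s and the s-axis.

1/6

The curve meets the s-axis where s**2 - s = 0, i.e. s*(s - 1) = 0, at s = 0, 1.
On [0, 1] the curve lies below the axis; ∫[0,1] (s**2 - s) ds = -1/6, giving area 1/6.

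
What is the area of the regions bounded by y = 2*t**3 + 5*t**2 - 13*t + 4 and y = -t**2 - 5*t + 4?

131/2

Set the curves equal: 2*t**3 + 5*t**2 - 13*t + 4 = -t**2 - 5*t + 4, so 2*t**3 + 6*t**2 - 8*t = 0, which factors as 2*t*(t - 1)*(t + 4) = 0. The curves meet at t = -4, 0, 1.
On [-4, 0], y = 2*t**3 + 5*t**2 - 13*t + 4 is on top; that piece has area ∫[-4,0] (2*t**3 + 6*t**2 - 8*t) dt = 64.
On [0, 1], y = -t**2 - 5*t + 4 is on top; that piece has area ∫[0,1] (-(2*t**3 + 6*t**2 - 8*t)) dt = 3/2.
Total enclosed area = 64 + 3/2 = 131/2.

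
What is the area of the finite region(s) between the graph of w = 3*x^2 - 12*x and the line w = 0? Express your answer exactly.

The curve meets the x-axis where 3*x^2 - 12*x = 0, i.e. 3*x*(x - 4) = 0, at x = 0, 4.
On [0, 4] the curve lies below the axis; ∫[0,4] (3*x^2 - 12*x) dx = -32, giving area 32.

32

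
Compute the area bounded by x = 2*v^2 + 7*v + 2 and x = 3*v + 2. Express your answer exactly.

Both boundary curves give x as a function of v, so integrate with respect to v. Setting them equal: 2*v^2 + 4*v = 0, i.e. 2*v*(v + 2) = 0, so they meet at v = -2, 0.
For v in [-2, 0], x = 2*v^2 + 7*v + 2 is on the left; area = ∫[-2,0] (-(2*v^2 + 4*v)) dv = 8/3.

8/3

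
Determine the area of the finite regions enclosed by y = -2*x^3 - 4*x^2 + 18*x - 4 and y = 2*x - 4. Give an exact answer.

Set the curves equal: -2*x^3 - 4*x^2 + 18*x - 4 = 2*x - 4, so -2*x^3 - 4*x^2 + 16*x = 0, which factors as -2*x*(x - 2)*(x + 4) = 0. The curves meet at x = -4, 0, 2.
On [-4, 0], y = 2*x - 4 is on top; that piece has area ∫[-4,0] (-(-2*x^3 - 4*x^2 + 16*x)) dx = 256/3.
On [0, 2], y = -2*x^3 - 4*x^2 + 18*x - 4 is on top; that piece has area ∫[0,2] (-2*x^3 - 4*x^2 + 16*x) dx = 40/3.
Total enclosed area = 256/3 + 40/3 = 296/3.

296/3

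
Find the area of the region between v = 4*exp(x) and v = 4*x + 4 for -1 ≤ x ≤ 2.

On [-1, 2], (4*exp(x)) - (4*x + 4) = -4*x + 4*exp(x) - 4 is ≥ 0 throughout, so the area is a single integral of |-4*x + 4*exp(x) - 4|.
∫[-1,2] (-4*x + 4*exp(x) - 4) dx = -18 - 4*exp(-1) + 4*exp(2).

-18 - 4*exp(-1) + 4*exp(2)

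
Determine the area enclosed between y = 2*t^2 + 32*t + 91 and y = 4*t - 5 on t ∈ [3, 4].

On [3, 4], (2*t^2 + 32*t + 91) - (4*t - 5) = 2*t^2 + 28*t + 96 is ≥ 0 throughout, so the area is a single integral of |2*t^2 + 28*t + 96|.
∫[3,4] (2*t^2 + 28*t + 96) dt = 656/3.

656/3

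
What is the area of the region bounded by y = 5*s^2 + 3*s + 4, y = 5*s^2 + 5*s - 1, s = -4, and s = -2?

22

On [-4, -2], (5*s^2 + 3*s + 4) - (5*s^2 + 5*s - 1) = -2*s + 5 is ≥ 0 throughout, so the area is a single integral of |-2*s + 5|.
∫[-4,-2] (-2*s + 5) ds = 22.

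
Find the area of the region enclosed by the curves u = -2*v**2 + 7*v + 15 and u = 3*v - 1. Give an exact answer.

72

Both boundary curves give u as a function of v, so integrate with respect to v. Setting them equal: -2*v**2 + 4*v + 16 = 0, i.e. -2*(v - 4)*(v + 2) = 0, so they meet at v = -2, 4.
For v in [-2, 4], u = -2*v**2 + 7*v + 15 is on the right; area = ∫[-2,4] (-2*v**2 + 4*v + 16) dv = 72.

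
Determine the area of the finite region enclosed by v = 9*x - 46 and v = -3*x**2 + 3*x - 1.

Set the curves equal: 9*x - 46 = -3*x**2 + 3*x - 1, so 3*x**2 + 6*x - 45 = 0, which factors as 3*(x - 3)*(x + 5) = 0. The curves meet at x = -5, 3.
On [-5, 3], v = -3*x**2 + 3*x - 1 is on top; that piece has area ∫[-5,3] (-(3*x**2 + 6*x - 45)) dx = 256.

256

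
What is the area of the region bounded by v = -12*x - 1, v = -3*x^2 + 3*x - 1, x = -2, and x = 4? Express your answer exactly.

94

The difference (-12*x - 1) - (-3*x^2 + 3*x - 1) = 3*x^2 - 15*x changes sign at x = 0 inside [-2, 4], so split the integral there.
∫[-2,0] (3*x^2 - 15*x) dx = 38.
∫[0,4] (3*x^2 - 15*x) dx = -56; the area of that piece is 56.
Total area = 38 + 56 = 94.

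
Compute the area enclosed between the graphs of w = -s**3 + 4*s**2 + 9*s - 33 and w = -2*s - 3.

863/6

Set the curves equal: -s**3 + 4*s**2 + 9*s - 33 = -2*s - 3, so -s**3 + 4*s**2 + 11*s - 30 = 0, which factors as -(s - 5)*(s - 2)*(s + 3) = 0. The curves meet at s = -3, 2, 5.
On [-3, 2], w = -2*s - 3 is on top; that piece has area ∫[-3,2] (-(-s**3 + 4*s**2 + 11*s - 30)) ds = 1375/12.
On [2, 5], w = -s**3 + 4*s**2 + 9*s - 33 is on top; that piece has area ∫[2,5] (-s**3 + 4*s**2 + 11*s - 30) ds = 117/4.
Total enclosed area = 1375/12 + 117/4 = 863/6.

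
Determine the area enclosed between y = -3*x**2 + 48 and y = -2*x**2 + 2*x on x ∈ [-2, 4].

On [-2, 4], (-3*x**2 + 48) - (-2*x**2 + 2*x) = -x**2 - 2*x + 48 is ≥ 0 throughout, so the area is a single integral of |-x**2 - 2*x + 48|.
∫[-2,4] (-x**2 - 2*x + 48) dx = 252.

252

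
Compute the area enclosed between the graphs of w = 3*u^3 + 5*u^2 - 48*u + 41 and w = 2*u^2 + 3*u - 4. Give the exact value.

Set the curves equal: 3*u^3 + 5*u^2 - 48*u + 41 = 2*u^2 + 3*u - 4, so 3*u^3 + 3*u^2 - 51*u + 45 = 0, which factors as 3*(u - 3)*(u - 1)*(u + 5) = 0. The curves meet at u = -5, 1, 3.
On [-5, 1], w = 3*u^3 + 5*u^2 - 48*u + 41 is on top; that piece has area ∫[-5,1] (3*u^3 + 3*u^2 - 51*u + 45) du = 540.
On [1, 3], w = 2*u^2 + 3*u - 4 is on top; that piece has area ∫[1,3] (-(3*u^3 + 3*u^2 - 51*u + 45)) du = 28.
Total enclosed area = 540 + 28 = 568.

568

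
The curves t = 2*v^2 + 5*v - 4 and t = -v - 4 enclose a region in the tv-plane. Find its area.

9

Both boundary curves give t as a function of v, so integrate with respect to v. Setting them equal: 2*v^2 + 6*v = 0, i.e. 2*v*(v + 3) = 0, so they meet at v = -3, 0.
For v in [-3, 0], t = 2*v^2 + 5*v - 4 is on the left; area = ∫[-3,0] (-(2*v^2 + 6*v)) dv = 9.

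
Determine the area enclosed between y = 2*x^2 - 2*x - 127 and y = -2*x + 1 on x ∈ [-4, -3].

310/3

On [-4, -3], (2*x^2 - 2*x - 127) - (-2*x + 1) = 2*x^2 - 128 is ≤ 0 throughout, so the area is a single integral of |2*x^2 - 128|.
∫[-4,-3] (2*x^2 - 128) dx = -310/3; the area of that piece is 310/3.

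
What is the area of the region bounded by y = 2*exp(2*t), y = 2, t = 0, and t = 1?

-3 + exp(2)

On [0, 1], (2*exp(2*t)) - (2) = 2*exp(2*t) - 2 is ≥ 0 throughout, so the area is a single integral of |2*exp(2*t) - 2|.
∫[0,1] (2*exp(2*t) - 2) dt = -3 + exp(2).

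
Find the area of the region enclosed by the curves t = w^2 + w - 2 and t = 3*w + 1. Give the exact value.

32/3

Both boundary curves give t as a function of w, so integrate with respect to w. Setting them equal: w^2 - 2*w - 3 = 0, i.e. (w - 3)*(w + 1) = 0, so they meet at w = -1, 3.
For w in [-1, 3], t = w^2 + w - 2 is on the left; area = ∫[-1,3] (-(w^2 - 2*w - 3)) dw = 32/3.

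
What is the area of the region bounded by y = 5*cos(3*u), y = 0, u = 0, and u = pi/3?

The difference (5*cos(3*u)) - (0) = 5*cos(3*u) changes sign at u = pi/6 inside [0, pi/3], so split the integral there.
∫[0,pi/6] (5*cos(3*u)) du = 5/3.
∫[pi/6,pi/3] (5*cos(3*u)) du = -5/3; the area of that piece is 5/3.
Total area = 5/3 + 5/3 = 10/3.

10/3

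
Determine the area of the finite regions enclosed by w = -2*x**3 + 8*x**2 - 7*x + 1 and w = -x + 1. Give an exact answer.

37/6

Set the curves equal: -2*x**3 + 8*x**2 - 7*x + 1 = -x + 1, so -2*x**3 + 8*x**2 - 6*x = 0, which factors as -2*x*(x - 3)*(x - 1) = 0. The curves meet at x = 0, 1, 3.
On [0, 1], w = -x + 1 is on top; that piece has area ∫[0,1] (-(-2*x**3 + 8*x**2 - 6*x)) dx = 5/6.
On [1, 3], w = -2*x**3 + 8*x**2 - 7*x + 1 is on top; that piece has area ∫[1,3] (-2*x**3 + 8*x**2 - 6*x) dx = 16/3.
Total enclosed area = 5/6 + 16/3 = 37/6.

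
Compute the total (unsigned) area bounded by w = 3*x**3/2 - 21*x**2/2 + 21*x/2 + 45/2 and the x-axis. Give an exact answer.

The curve meets the x-axis where 3*x**3/2 - 21*x**2/2 + 21*x/2 + 45/2 = 0, i.e. 3*(x - 5)*(x - 3)*(x + 1)/2 = 0, at x = -1, 3, 5.
On [-1, 3] the curve lies above the axis; ∫[-1,3] (3*x**3/2 - 21*x**2/2 + 21*x/2 + 45/2) dx = 64, giving area 64.
On [3, 5] the curve lies below the axis; ∫[3,5] (3*x**3/2 - 21*x**2/2 + 21*x/2 + 45/2) dx = -10, giving area 10.
Total area = 64 + 10 = 74.

74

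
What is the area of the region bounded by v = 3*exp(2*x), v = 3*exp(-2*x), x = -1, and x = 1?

-6 + 3*exp(-2) + 3*exp(2)

The difference (3*exp(2*x)) - (3*exp(-2*x)) = 3*exp(2*x) - 3*exp(-2*x) changes sign at x = 0 inside [-1, 1], so split the integral there.
∫[-1,0] (3*exp(2*x) - 3*exp(-2*x)) dx = -3*exp(2)/2 - 3*exp(-2)/2 + 3; the area of that piece is -3 + 3*exp(-2)/2 + 3*exp(2)/2.
∫[0,1] (3*exp(2*x) - 3*exp(-2*x)) dx = -3 + 3*exp(-2)/2 + 3*exp(2)/2.
Total area = (-3 + 3*exp(-2)/2 + 3*exp(2)/2) + (-3 + 3*exp(-2)/2 + 3*exp(2)/2) = -6 + 3*exp(-2) + 3*exp(2).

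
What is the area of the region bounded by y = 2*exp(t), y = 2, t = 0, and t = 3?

-8 + 2*exp(3)

On [0, 3], (2*exp(t)) - (2) = 2*exp(t) - 2 is ≥ 0 throughout, so the area is a single integral of |2*exp(t) - 2|.
∫[0,3] (2*exp(t) - 2) dt = -8 + 2*exp(3).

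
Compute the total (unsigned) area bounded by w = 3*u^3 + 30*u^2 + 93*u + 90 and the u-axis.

The curve meets the u-axis where 3*u^3 + 30*u^2 + 93*u + 90 = 0, i.e. 3*(u + 2)*(u + 3)*(u + 5) = 0, at u = -5, -3, -2.
On [-5, -3] the curve lies above the axis; ∫[-5,-3] (3*u^3 + 30*u^2 + 93*u + 90) du = 8, giving area 8.
On [-3, -2] the curve lies below the axis; ∫[-3,-2] (3*u^3 + 30*u^2 + 93*u + 90) du = -5/4, giving area 5/4.
Total area = 8 + 5/4 = 37/4.

37/4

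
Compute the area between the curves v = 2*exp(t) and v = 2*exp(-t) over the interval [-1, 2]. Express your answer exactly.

The difference (2*exp(t)) - (2*exp(-t)) = 2*exp(t) - 2*exp(-t) changes sign at t = 0 inside [-1, 2], so split the integral there.
∫[-1,0] (2*exp(t) - 2*exp(-t)) dt = -2*exp(1) - 2*exp(-1) + 4; the area of that piece is -4 + 2*exp(-1) + 2*exp(1).
∫[0,2] (2*exp(t) - 2*exp(-t)) dt = -4 + 2*exp(-2) + 2*exp(2).
Total area = (-4 + 2*exp(-1) + 2*exp(1)) + (-4 + 2*exp(-2) + 2*exp(2)) = -8 + 2*exp(-2) + 2*exp(-1) + 2*exp(1) + 2*exp(2).

-8 + 2*exp(-2) + 2*exp(-1) + 2*exp(1) + 2*exp(2)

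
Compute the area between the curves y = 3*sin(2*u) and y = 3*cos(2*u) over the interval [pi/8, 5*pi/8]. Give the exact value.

3*sqrt(2)

On [pi/8, 5*pi/8], (3*sin(2*u)) - (3*cos(2*u)) = 3*sin(2*u) - 3*cos(2*u) is ≥ 0 throughout, so the area is a single integral of |3*sin(2*u) - 3*cos(2*u)|.
∫[pi/8,5*pi/8] (3*sin(2*u) - 3*cos(2*u)) du = 3*sqrt(2).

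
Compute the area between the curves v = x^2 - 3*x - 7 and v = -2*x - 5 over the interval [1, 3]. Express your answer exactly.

The difference (x^2 - 3*x - 7) - (-2*x - 5) = x^2 - x - 2 changes sign at x = 2 inside [1, 3], so split the integral there.
∫[1,2] (x^2 - x - 2) dx = -7/6; the area of that piece is 7/6.
∫[2,3] (x^2 - x - 2) dx = 11/6.
Total area = 7/6 + 11/6 = 3.

3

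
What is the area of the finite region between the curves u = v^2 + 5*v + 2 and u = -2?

9/2

Both boundary curves give u as a function of v, so integrate with respect to v. Setting them equal: v^2 + 5*v + 4 = 0, i.e. (v + 1)*(v + 4) = 0, so they meet at v = -4, -1.
For v in [-4, -1], u = v^2 + 5*v + 2 is on the left; area = ∫[-4,-1] (-(v^2 + 5*v + 4)) dv = 9/2.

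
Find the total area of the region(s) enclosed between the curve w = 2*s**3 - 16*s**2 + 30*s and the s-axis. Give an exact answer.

The curve meets the s-axis where 2*s**3 - 16*s**2 + 30*s = 0, i.e. 2*s*(s - 5)*(s - 3) = 0, at s = 0, 3, 5.
On [0, 3] the curve lies above the axis; ∫[0,3] (2*s**3 - 16*s**2 + 30*s) ds = 63/2, giving area 63/2.
On [3, 5] the curve lies below the axis; ∫[3,5] (2*s**3 - 16*s**2 + 30*s) ds = -32/3, giving area 32/3.
Total area = 63/2 + 32/3 = 253/6.

253/6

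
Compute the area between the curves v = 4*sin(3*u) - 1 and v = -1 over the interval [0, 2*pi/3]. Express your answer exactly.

The difference (4*sin(3*u) - 1) - (-1) = 4*sin(3*u) changes sign at u = pi/3 inside [0, 2*pi/3], so split the integral there.
∫[0,pi/3] (4*sin(3*u)) du = 8/3.
∫[pi/3,2*pi/3] (4*sin(3*u)) du = -8/3; the area of that piece is 8/3.
Total area = 8/3 + 8/3 = 16/3.

16/3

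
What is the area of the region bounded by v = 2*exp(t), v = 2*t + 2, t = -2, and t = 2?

-8 - 2*exp(-2) + 2*exp(2)

On [-2, 2], (2*exp(t)) - (2*t + 2) = -2*t + 2*exp(t) - 2 is ≥ 0 throughout, so the area is a single integral of |-2*t + 2*exp(t) - 2|.
∫[-2,2] (-2*t + 2*exp(t) - 2) dt = -8 - 2*exp(-2) + 2*exp(2).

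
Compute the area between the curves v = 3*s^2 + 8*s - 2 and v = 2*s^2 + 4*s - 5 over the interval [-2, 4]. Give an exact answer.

The difference (3*s^2 + 8*s - 2) - (2*s^2 + 4*s - 5) = s^2 + 4*s + 3 changes sign at s = -1 inside [-2, 4], so split the integral there.
∫[-2,-1] (s^2 + 4*s + 3) ds = -2/3; the area of that piece is 2/3.
∫[-1,4] (s^2 + 4*s + 3) ds = 200/3.
Total area = 2/3 + 200/3 = 202/3.

202/3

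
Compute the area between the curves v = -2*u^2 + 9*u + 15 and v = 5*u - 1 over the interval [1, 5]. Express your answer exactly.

The difference (-2*u^2 + 9*u + 15) - (5*u - 1) = -2*u^2 + 4*u + 16 changes sign at u = 4 inside [1, 5], so split the integral there.
∫[1,4] (-2*u^2 + 4*u + 16) du = 36.
∫[4,5] (-2*u^2 + 4*u + 16) du = -20/3; the area of that piece is 20/3.
Total area = 36 + 20/3 = 128/3.

128/3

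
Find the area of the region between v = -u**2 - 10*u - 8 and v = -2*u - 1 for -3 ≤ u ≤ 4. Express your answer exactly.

The difference (-u**2 - 10*u - 8) - (-2*u - 1) = -u**2 - 8*u - 7 changes sign at u = -1 inside [-3, 4], so split the integral there.
∫[-3,-1] (-u**2 - 8*u - 7) du = 28/3.
∫[-1,4] (-u**2 - 8*u - 7) du = -350/3; the area of that piece is 350/3.
Total area = 28/3 + 350/3 = 126.

126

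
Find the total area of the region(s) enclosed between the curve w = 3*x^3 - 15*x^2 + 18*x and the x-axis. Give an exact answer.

37/4

The curve meets the x-axis where 3*x^3 - 15*x^2 + 18*x = 0, i.e. 3*x*(x - 3)*(x - 2) = 0, at x = 0, 2, 3.
On [0, 2] the curve lies above the axis; ∫[0,2] (3*x^3 - 15*x^2 + 18*x) dx = 8, giving area 8.
On [2, 3] the curve lies below the axis; ∫[2,3] (3*x^3 - 15*x^2 + 18*x) dx = -5/4, giving area 5/4.
Total area = 8 + 5/4 = 37/4.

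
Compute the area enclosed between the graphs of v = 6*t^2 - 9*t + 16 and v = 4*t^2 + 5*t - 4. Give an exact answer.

9

Set the curves equal: 6*t^2 - 9*t + 16 = 4*t^2 + 5*t - 4, so 2*t^2 - 14*t + 20 = 0, which factors as 2*(t - 5)*(t - 2) = 0. The curves meet at t = 2, 5.
On [2, 5], v = 4*t^2 + 5*t - 4 is on top; that piece has area ∫[2,5] (-(2*t^2 - 14*t + 20)) dt = 9.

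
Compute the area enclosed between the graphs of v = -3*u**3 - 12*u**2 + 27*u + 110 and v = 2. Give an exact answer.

1741/4

Set the curves equal: -3*u**3 - 12*u**2 + 27*u + 110 = 2, so -3*u**3 - 12*u**2 + 27*u + 108 = 0, which factors as -3*(u - 3)*(u + 3)*(u + 4) = 0. The curves meet at u = -4, -3, 3.
On [-4, -3], v = 2 is on top; that piece has area ∫[-4,-3] (-(-3*u**3 - 12*u**2 + 27*u + 108)) du = 13/4.
On [-3, 3], v = -3*u**3 - 12*u**2 + 27*u + 110 is on top; that piece has area ∫[-3,3] (-3*u**3 - 12*u**2 + 27*u + 108) du = 432.
Total enclosed area = 13/4 + 432 = 1741/4.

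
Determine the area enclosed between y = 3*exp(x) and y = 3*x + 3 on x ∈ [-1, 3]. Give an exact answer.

On [-1, 3], (3*exp(x)) - (3*x + 3) = -3*x + 3*exp(x) - 3 is ≥ 0 throughout, so the area is a single integral of |-3*x + 3*exp(x) - 3|.
∫[-1,3] (-3*x + 3*exp(x) - 3) dx = -24 - 3*exp(-1) + 3*exp(3).

-24 - 3*exp(-1) + 3*exp(3)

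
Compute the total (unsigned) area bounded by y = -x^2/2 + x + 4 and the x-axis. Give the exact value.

The curve meets the x-axis where -x^2/2 + x + 4 = 0, i.e. -(x - 4)*(x + 2)/2 = 0, at x = -2, 4.
On [-2, 4] the curve lies above the axis; ∫[-2,4] (-x^2/2 + x + 4) dx = 18, giving area 18.

18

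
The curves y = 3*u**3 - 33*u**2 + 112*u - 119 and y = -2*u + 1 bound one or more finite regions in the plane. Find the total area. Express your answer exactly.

37/4

Set the curves equal: 3*u**3 - 33*u**2 + 112*u - 119 = -2*u + 1, so 3*u**3 - 33*u**2 + 114*u - 120 = 0, which factors as 3*(u - 5)*(u - 4)*(u - 2) = 0. The curves meet at u = 2, 4, 5.
On [2, 4], y = 3*u**3 - 33*u**2 + 112*u - 119 is on top; that piece has area ∫[2,4] (3*u**3 - 33*u**2 + 114*u - 120) du = 8.
On [4, 5], y = -2*u + 1 is on top; that piece has area ∫[4,5] (-(3*u**3 - 33*u**2 + 114*u - 120)) du = 5/4.
Total enclosed area = 8 + 5/4 = 37/4.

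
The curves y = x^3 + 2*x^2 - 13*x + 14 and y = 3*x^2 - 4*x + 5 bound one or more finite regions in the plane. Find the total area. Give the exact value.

148/3

Set the curves equal: x^3 + 2*x^2 - 13*x + 14 = 3*x^2 - 4*x + 5, so x^3 - x^2 - 9*x + 9 = 0, which factors as (x - 3)*(x - 1)*(x + 3) = 0. The curves meet at x = -3, 1, 3.
On [-3, 1], y = x^3 + 2*x^2 - 13*x + 14 is on top; that piece has area ∫[-3,1] (x^3 - x^2 - 9*x + 9) dx = 128/3.
On [1, 3], y = 3*x^2 - 4*x + 5 is on top; that piece has area ∫[1,3] (-(x^3 - x^2 - 9*x + 9)) dx = 20/3.
Total enclosed area = 128/3 + 20/3 = 148/3.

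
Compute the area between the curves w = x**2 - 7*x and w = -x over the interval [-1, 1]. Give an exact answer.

6

The difference (x**2 - 7*x) - (-x) = x**2 - 6*x changes sign at x = 0 inside [-1, 1], so split the integral there.
∫[-1,0] (x**2 - 6*x) dx = 10/3.
∫[0,1] (x**2 - 6*x) dx = -8/3; the area of that piece is 8/3.
Total area = 10/3 + 8/3 = 6.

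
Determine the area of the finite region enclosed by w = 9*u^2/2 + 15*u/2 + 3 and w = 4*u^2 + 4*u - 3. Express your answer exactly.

Set the curves equal: 9*u^2/2 + 15*u/2 + 3 = 4*u^2 + 4*u - 3, so u^2/2 + 7*u/2 + 6 = 0, which factors as (u + 3)*(u + 4)/2 = 0. The curves meet at u = -4, -3.
On [-4, -3], w = 4*u^2 + 4*u - 3 is on top; that piece has area ∫[-4,-3] (-(u^2/2 + 7*u/2 + 6)) du = 1/12.

1/12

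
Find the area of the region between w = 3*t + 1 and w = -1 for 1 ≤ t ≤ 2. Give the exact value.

13/2

On [1, 2], (3*t + 1) - (-1) = 3*t + 2 is ≥ 0 throughout, so the area is a single integral of |3*t + 2|.
∫[1,2] (3*t + 2) dt = 13/2.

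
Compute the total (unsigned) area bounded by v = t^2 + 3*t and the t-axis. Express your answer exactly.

The curve meets the t-axis where t^2 + 3*t = 0, i.e. t*(t + 3) = 0, at t = -3, 0.
On [-3, 0] the curve lies below the axis; ∫[-3,0] (t^2 + 3*t) dt = -9/2, giving area 9/2.

9/2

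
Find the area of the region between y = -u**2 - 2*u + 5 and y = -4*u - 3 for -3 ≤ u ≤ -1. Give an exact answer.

The difference (-u**2 - 2*u + 5) - (-4*u - 3) = -u**2 + 2*u + 8 changes sign at u = -2 inside [-3, -1], so split the integral there.
∫[-3,-2] (-u**2 + 2*u + 8) du = -10/3; the area of that piece is 10/3.
∫[-2,-1] (-u**2 + 2*u + 8) du = 8/3.
Total area = 10/3 + 8/3 = 6.

6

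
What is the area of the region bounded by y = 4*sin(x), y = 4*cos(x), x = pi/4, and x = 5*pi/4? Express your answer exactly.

8*sqrt(2)

On [pi/4, 5*pi/4], (4*sin(x)) - (4*cos(x)) = 4*sin(x) - 4*cos(x) is ≥ 0 throughout, so the area is a single integral of |4*sin(x) - 4*cos(x)|.
∫[pi/4,5*pi/4] (4*sin(x) - 4*cos(x)) dx = 8*sqrt(2).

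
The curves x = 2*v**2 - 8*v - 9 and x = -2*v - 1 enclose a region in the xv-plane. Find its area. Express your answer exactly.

Both boundary curves give x as a function of v, so integrate with respect to v. Setting them equal: 2*v**2 - 6*v - 8 = 0, i.e. 2*(v - 4)*(v + 1) = 0, so they meet at v = -1, 4.
For v in [-1, 4], x = 2*v**2 - 8*v - 9 is on the left; area = ∫[-1,4] (-(2*v**2 - 6*v - 8)) dv = 125/3.

125/3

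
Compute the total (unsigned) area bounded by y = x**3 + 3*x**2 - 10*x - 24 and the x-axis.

407/4

The curve meets the x-axis where x**3 + 3*x**2 - 10*x - 24 = 0, i.e. (x - 3)*(x + 2)*(x + 4) = 0, at x = -4, -2, 3.
On [-4, -2] the curve lies above the axis; ∫[-4,-2] (x**3 + 3*x**2 - 10*x - 24) dx = 8, giving area 8.
On [-2, 3] the curve lies below the axis; ∫[-2,3] (x**3 + 3*x**2 - 10*x - 24) dx = -375/4, giving area 375/4.
Total area = 8 + 375/4 = 407/4.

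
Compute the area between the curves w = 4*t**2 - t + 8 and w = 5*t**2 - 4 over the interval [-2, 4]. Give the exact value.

149/3

The difference (4*t**2 - t + 8) - (5*t**2 - 4) = -t**2 - t + 12 changes sign at t = 3 inside [-2, 4], so split the integral there.
∫[-2,3] (-t**2 - t + 12) dt = 275/6.
∫[3,4] (-t**2 - t + 12) dt = -23/6; the area of that piece is 23/6.
Total area = 275/6 + 23/6 = 149/3.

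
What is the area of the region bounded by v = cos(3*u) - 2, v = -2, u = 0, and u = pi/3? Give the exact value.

2/3

The difference (cos(3*u) - 2) - (-2) = cos(3*u) changes sign at u = pi/6 inside [0, pi/3], so split the integral there.
∫[0,pi/6] (cos(3*u)) du = 1/3.
∫[pi/6,pi/3] (cos(3*u)) du = -1/3; the area of that piece is 1/3.
Total area = 1/3 + 1/3 = 2/3.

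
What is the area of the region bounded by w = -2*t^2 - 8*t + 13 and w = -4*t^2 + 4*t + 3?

Set the curves equal: -2*t^2 - 8*t + 13 = -4*t^2 + 4*t + 3, so 2*t^2 - 12*t + 10 = 0, which factors as 2*(t - 5)*(t - 1) = 0. The curves meet at t = 1, 5.
On [1, 5], w = -4*t^2 + 4*t + 3 is on top; that piece has area ∫[1,5] (-(2*t^2 - 12*t + 10)) dt = 64/3.

64/3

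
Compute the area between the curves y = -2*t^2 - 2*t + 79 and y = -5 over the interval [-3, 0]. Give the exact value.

243

On [-3, 0], (-2*t^2 - 2*t + 79) - (-5) = -2*t^2 - 2*t + 84 is ≥ 0 throughout, so the area is a single integral of |-2*t^2 - 2*t + 84|.
∫[-3,0] (-2*t^2 - 2*t + 84) dt = 243.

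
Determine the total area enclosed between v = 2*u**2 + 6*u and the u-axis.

The curve meets the u-axis where 2*u**2 + 6*u = 0, i.e. 2*u*(u + 3) = 0, at u = -3, 0.
On [-3, 0] the curve lies below the axis; ∫[-3,0] (2*u**2 + 6*u) du = -9, giving area 9.

9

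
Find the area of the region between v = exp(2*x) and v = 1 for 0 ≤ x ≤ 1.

-3/2 + exp(2)/2

On [0, 1], (exp(2*x)) - (1) = exp(2*x) - 1 is ≥ 0 throughout, so the area is a single integral of |exp(2*x) - 1|.
∫[0,1] (exp(2*x) - 1) dx = -3/2 + exp(2)/2.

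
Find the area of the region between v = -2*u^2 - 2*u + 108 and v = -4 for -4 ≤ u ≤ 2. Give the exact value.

636

On [-4, 2], (-2*u^2 - 2*u + 108) - (-4) = -2*u^2 - 2*u + 112 is ≥ 0 throughout, so the area is a single integral of |-2*u^2 - 2*u + 112|.
∫[-4,2] (-2*u^2 - 2*u + 112) du = 636.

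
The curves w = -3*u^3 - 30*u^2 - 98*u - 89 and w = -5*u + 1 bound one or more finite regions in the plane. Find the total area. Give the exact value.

Set the curves equal: -3*u^3 - 30*u^2 - 98*u - 89 = -5*u + 1, so -3*u^3 - 30*u^2 - 93*u - 90 = 0, which factors as -3*(u + 2)*(u + 3)*(u + 5) = 0. The curves meet at u = -5, -3, -2.
On [-5, -3], w = -5*u + 1 is on top; that piece has area ∫[-5,-3] (-(-3*u^3 - 30*u^2 - 93*u - 90)) du = 8.
On [-3, -2], w = -3*u^3 - 30*u^2 - 98*u - 89 is on top; that piece has area ∫[-3,-2] (-3*u^3 - 30*u^2 - 93*u - 90) du = 5/4.
Total enclosed area = 8 + 5/4 = 37/4.

37/4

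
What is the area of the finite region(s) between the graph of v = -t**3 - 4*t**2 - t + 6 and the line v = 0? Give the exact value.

The curve meets the t-axis where -t**3 - 4*t**2 - t + 6 = 0, i.e. -(t - 1)*(t + 2)*(t + 3) = 0, at t = -3, -2, 1.
On [-3, -2] the curve lies below the axis; ∫[-3,-2] (-t**3 - 4*t**2 - t + 6) dt = -7/12, giving area 7/12.
On [-2, 1] the curve lies above the axis; ∫[-2,1] (-t**3 - 4*t**2 - t + 6) dt = 45/4, giving area 45/4.
Total area = 7/12 + 45/4 = 71/6.

71/6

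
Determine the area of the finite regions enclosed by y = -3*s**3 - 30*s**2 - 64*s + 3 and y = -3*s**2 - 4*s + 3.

Set the curves equal: -3*s**3 - 30*s**2 - 64*s + 3 = -3*s**2 - 4*s + 3, so -3*s**3 - 27*s**2 - 60*s = 0, which factors as -3*s*(s + 4)*(s + 5) = 0. The curves meet at s = -5, -4, 0.
On [-5, -4], y = -3*s**2 - 4*s + 3 is on top; that piece has area ∫[-5,-4] (-(-3*s**3 - 27*s**2 - 60*s)) ds = 9/4.
On [-4, 0], y = -3*s**3 - 30*s**2 - 64*s + 3 is on top; that piece has area ∫[-4,0] (-3*s**3 - 27*s**2 - 60*s) ds = 96.
Total enclosed area = 9/4 + 96 = 393/4.

393/4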